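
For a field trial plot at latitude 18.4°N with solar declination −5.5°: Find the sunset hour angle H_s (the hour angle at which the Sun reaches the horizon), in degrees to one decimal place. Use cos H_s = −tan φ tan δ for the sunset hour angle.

The sunset hour angle satisfies cos H_s = −tan φ tan δ = 0.0320, giving H_s = 88.17°.

88.2°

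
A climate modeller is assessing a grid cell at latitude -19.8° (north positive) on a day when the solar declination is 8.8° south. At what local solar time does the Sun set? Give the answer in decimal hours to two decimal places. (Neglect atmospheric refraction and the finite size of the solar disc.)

18.21 h

cos H_s = −tan(-19.8°) · tan(-8.8°) = -0.0557, so H_s = arccos(-0.0557) = 93.19°.
Sunset is at 12 + H_s/15 = 12 + 6.213 = 18.213 h local solar time.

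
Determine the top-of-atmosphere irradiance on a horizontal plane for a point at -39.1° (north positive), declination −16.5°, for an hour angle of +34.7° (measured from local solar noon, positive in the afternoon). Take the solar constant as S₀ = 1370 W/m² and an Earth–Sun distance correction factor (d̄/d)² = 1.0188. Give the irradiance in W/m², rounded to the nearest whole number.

1104 W/m²

With φ = -39.1°, δ = -16.5°, H = 34.70°: sin φ sin δ = 0.1791, cos φ cos δ cos H = 0.6117, so cos θ_z = 0.7908.
Top-of-atmosphere irradiance = S₀ (d̄/d)² cos θ_z = 1370 × 1.0188 × 0.7908 = 1103.76 W/m².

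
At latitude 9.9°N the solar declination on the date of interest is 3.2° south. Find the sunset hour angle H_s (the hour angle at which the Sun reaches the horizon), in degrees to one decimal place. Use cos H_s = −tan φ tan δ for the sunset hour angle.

−tan φ tan δ = −(0.1745)(-0.0559) = 0.0098; H_s = arccos(0.0098) = 89.44°.

89.4°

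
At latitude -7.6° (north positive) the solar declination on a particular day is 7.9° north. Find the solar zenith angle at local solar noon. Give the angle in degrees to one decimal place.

At local solar noon the hour angle is zero, so the zenith angle is |φ − δ| = |-7.6° − (7.9°)| = 15.5°.

15.5°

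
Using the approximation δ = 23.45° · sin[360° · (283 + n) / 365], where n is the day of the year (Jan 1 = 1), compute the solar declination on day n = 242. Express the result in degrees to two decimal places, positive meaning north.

360 × (283 + 242) / 365 = 517.808°; sin(517.808°) = 0.3777.
δ = 23.45 × 0.3777 = 8.857° ≈ +8.86°.

+8.86°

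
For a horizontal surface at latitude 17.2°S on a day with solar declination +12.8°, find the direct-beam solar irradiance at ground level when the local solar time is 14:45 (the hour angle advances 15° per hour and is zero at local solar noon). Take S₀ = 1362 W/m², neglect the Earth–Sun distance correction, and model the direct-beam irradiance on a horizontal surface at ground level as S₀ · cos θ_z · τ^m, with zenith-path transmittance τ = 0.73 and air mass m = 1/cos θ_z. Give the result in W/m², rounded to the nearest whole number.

527 W/m²

Hour angle H = 15° × (14.75 − 12) = 41.25°.
With φ = -17.2°, δ = 12.8°, H = 41.25°: sin φ sin δ = -0.0655, cos φ cos δ cos H = 0.7004, so cos θ_z = 0.6349.
Air mass m = 1/cos θ_z = 1/0.6349 = 1.575; τ^m = 0.73^1.575 = 0.6092.
Surface direct beam = 1362 × 0.6349 × 0.6092 = 526.80 W/m².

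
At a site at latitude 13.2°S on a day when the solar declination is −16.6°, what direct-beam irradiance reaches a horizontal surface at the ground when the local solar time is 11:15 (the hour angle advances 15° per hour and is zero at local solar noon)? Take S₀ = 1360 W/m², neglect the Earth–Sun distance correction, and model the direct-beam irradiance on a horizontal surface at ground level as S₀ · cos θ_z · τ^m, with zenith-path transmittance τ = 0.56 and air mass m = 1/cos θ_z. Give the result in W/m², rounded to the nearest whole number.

Hour angle H = 15° × (11.25 − 12) = -11.25°.
With φ = -13.2°, δ = -16.6°, H = -11.25°: sin φ sin δ = 0.0652, cos φ cos δ cos H = 0.9151, so cos θ_z = 0.9803.
Air mass m = 1/cos θ_z = 1/0.9803 = 1.020; τ^m = 0.56^1.020 = 0.5535.
Surface direct beam = 1360 × 0.9803 × 0.5535 = 737.93 W/m².

738 W/m²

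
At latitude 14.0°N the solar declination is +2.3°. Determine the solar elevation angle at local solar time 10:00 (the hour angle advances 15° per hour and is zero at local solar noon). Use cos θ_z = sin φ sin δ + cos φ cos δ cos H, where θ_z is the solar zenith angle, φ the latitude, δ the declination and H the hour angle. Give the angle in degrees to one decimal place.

Hour angle H = 15° × (10 − 12) = -30.00°.
With φ = 14.0°, δ = 2.3°, H = -30.00°: sin φ sin δ = 0.0097, cos φ cos δ cos H = 0.8396, so cos θ_z = 0.8493.
θ_z = arccos(0.8493) = 31.86°, so the elevation is 90° − 31.86° = 58.14°.

58.1°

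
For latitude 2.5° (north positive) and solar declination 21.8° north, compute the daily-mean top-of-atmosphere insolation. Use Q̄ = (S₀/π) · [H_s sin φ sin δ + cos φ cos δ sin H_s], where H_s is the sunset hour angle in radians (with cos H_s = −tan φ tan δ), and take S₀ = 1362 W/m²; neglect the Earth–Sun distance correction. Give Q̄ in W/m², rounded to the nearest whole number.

The sunset hour angle satisfies cos H_s = −tan φ tan δ = -0.0175, giving H_s = 91.00°. In radians, H_s = 1.5882.
H_s sin φ sin δ = 1.5882 × 0.0436 × 0.3714 = 0.0257.
cos φ cos δ sin H_s = 0.9990 × 0.9285 × 0.9998 = 0.9274.
Q̄ = (1362/π) × (0.0257 + 0.9274) = 433.54 × 0.9531 = 413.21 W/m².

413 W/m²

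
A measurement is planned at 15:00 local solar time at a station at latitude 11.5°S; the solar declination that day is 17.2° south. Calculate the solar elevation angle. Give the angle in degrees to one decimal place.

Hour angle H = 15° × (15 − 12) = 45.00°.
cos θ_z = sin φ sin δ + cos φ cos δ cos H = (-0.1994)(-0.2957) + (0.9799)(0.9553)(0.7071) = 0.7209.
θ_z = arccos(0.7209) = 43.87°, so the elevation is 90° − 43.87° = 46.13°.

46.1°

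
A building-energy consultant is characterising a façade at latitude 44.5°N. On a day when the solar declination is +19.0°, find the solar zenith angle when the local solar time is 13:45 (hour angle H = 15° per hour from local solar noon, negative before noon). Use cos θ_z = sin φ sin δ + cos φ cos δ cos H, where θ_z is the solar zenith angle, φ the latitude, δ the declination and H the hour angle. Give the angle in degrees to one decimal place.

Hour angle H = 15° × (13.75 − 12) = 26.25°.
cos θ_z = sin φ sin δ + cos φ cos δ cos H = (0.7009)(0.3256) + (0.7133)(0.9455)(0.8969) = 0.8331.
θ_z = arccos(0.8331) = 33.58°.

33.6°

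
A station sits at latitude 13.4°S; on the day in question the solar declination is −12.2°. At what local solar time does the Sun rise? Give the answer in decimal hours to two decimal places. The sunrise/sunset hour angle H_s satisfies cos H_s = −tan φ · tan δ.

The sunset hour angle satisfies cos H_s = −tan φ tan δ = -0.0515, giving H_s = 92.95°.
Sunrise is at 12 − H_s/15 = 12 − 6.197 = 5.803 h local solar time.

5.80 h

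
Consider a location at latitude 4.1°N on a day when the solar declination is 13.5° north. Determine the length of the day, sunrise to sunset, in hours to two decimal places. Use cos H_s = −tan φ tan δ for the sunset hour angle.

12.13 hours

cos H_s = −tan(4.1°) · tan(13.5°) = -0.0172, so H_s = arccos(-0.0172) = 90.99°.
Day length = 2 H_s / 15° h⁻¹ = 181.98° / 15 = 12.132 h.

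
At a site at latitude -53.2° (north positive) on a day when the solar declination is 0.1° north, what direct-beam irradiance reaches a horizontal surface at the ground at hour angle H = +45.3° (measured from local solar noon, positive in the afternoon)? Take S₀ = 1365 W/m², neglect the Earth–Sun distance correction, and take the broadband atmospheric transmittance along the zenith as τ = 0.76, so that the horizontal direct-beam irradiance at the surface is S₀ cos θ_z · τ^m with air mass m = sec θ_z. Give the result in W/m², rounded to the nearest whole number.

298 W/m²

cos θ_z = sin(-53.2°) sin(0.1°) + cos(-53.2°) cos(0.1°) cos(45.30°) = -0.0014 + 0.4213 = 0.4199.
Air mass m = 1/cos θ_z = 1/0.4199 = 2.382; τ^m = 0.76^2.382 = 0.5201.
Surface direct beam = 1365 × 0.4199 × 0.5201 = 298.10 W/m².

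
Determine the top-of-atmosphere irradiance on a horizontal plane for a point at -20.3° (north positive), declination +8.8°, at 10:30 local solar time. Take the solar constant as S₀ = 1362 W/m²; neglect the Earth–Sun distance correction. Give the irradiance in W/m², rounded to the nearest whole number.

Hour angle H = 15° × (10.5 − 12) = -22.50°.
cos θ_z = sin φ sin δ + cos φ cos δ cos H = (-0.3469)(0.1530) + (0.9379)(0.9882)(0.9239) = 0.8032.
Top-of-atmosphere irradiance = S₀ cos θ_z = 1362 × 0.8032 = 1093.96 W/m².

1094 W/m²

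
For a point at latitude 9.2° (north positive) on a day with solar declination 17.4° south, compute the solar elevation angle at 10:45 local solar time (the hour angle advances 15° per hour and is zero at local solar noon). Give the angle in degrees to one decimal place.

Hour angle H = 15° × (10.75 − 12) = -18.75°.
cos θ_z = sin φ sin δ + cos φ cos δ cos H = (0.1599)(-0.2990) + (0.9871)(0.9542)(0.9469) = 0.8441.
θ_z = arccos(0.8441) = 32.42°, so the elevation is 90° − 32.42° = 57.58°.

57.6°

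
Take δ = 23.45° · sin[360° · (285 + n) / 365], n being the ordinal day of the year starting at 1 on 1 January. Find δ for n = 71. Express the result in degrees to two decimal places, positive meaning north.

360 × (285 + 71) / 365 = 351.123°; sin(351.123°) = -0.1543.
δ = 23.45 × -0.1543 = -3.618° ≈ -3.62°.

-3.62°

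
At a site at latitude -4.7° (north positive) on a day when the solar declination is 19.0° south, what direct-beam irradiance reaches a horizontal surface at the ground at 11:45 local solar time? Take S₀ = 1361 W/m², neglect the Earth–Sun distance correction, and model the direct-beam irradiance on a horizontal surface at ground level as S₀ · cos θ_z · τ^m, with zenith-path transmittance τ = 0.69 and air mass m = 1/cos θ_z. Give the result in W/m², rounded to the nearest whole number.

Hour angle H = 15° × (11.75 − 12) = -3.75°.
With φ = -4.7°, δ = -19.0°, H = -3.75°: sin φ sin δ = 0.0267, cos φ cos δ cos H = 0.9403, so cos θ_z = 0.9670.
Air mass m = 1/cos θ_z = 1/0.9670 = 1.034; τ^m = 0.69^1.034 = 0.6813.
Surface direct beam = 1361 × 0.9670 × 0.6813 = 896.65 W/m².

897 W/m²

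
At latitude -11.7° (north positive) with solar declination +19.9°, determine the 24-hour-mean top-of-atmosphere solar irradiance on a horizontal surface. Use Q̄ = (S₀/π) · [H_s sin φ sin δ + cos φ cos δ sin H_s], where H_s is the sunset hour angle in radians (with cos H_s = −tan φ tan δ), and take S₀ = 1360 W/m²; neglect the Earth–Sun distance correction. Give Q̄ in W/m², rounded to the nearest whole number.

353 W/m²

−tan φ tan δ = −(-0.2071)(0.3620) = 0.0750; H_s = arccos(0.0750) = 85.70°. In radians, H_s = 1.4957.
H_s sin φ sin δ = 1.4957 × -0.2028 × 0.3404 = -0.1033.
cos φ cos δ sin H_s = 0.9792 × 0.9403 × 0.9972 = 0.9182.
Q̄ = (1360/π) × (-0.1033 + 0.9182) = 432.90 × 0.8149 = 352.77 W/m².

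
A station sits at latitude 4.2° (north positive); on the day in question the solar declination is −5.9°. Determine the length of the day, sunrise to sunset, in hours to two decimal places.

11.94 hours

−tan φ tan δ = −(0.0734)(-0.1033) = 0.0076; H_s = arccos(0.0076) = 89.56°.
Day length = 2 H_s / 15° h⁻¹ = 179.12° / 15 = 11.941 h.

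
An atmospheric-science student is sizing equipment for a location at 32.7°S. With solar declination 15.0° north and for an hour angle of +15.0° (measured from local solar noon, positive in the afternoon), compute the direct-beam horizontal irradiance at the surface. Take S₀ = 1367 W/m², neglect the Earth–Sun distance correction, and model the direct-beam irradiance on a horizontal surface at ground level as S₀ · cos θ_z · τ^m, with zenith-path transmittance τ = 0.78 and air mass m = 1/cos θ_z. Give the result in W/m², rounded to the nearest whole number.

600 W/m²

With φ = -32.7°, δ = 15.0°, H = 15.00°: sin φ sin δ = -0.1398, cos φ cos δ cos H = 0.7851, so cos θ_z = 0.6453.
Air mass m = 1/cos θ_z = 1/0.6453 = 1.550; τ^m = 0.78^1.550 = 0.6804.
Surface direct beam = 1367 × 0.6453 × 0.6804 = 600.20 W/m².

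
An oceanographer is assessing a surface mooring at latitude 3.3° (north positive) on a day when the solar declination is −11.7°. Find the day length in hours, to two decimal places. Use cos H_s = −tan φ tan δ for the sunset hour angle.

The sunset hour angle satisfies cos H_s = −tan φ tan δ = 0.0119, giving H_s = 89.32°.
Day length = 2 H_s / 15° h⁻¹ = 178.64° / 15 = 11.909 h.

11.91 hours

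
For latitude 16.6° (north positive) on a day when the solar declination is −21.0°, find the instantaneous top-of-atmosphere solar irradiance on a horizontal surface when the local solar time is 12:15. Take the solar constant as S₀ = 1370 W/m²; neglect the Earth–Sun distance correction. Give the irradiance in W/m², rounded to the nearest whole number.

Hour angle H = 15° × (12.25 − 12) = 3.75°.
cos θ_z = sin(16.6°) sin(-21.0°) + cos(16.6°) cos(-21.0°) cos(3.75°) = -0.1024 + 0.8928 = 0.7904.
Top-of-atmosphere irradiance = S₀ cos θ_z = 1370 × 0.7904 = 1082.85 W/m².

1083 W/m²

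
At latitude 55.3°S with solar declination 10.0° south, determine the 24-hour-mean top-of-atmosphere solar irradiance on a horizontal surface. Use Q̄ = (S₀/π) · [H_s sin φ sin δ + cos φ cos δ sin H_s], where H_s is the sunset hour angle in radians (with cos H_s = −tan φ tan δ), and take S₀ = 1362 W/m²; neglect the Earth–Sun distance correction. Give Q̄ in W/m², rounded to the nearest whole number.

cos H_s = −tan(-55.3°) · tan(-10.0°) = -0.2546, so H_s = arccos(-0.2546) = 104.75°. In radians, H_s = 1.8282.
H_s sin φ sin δ = 1.8282 × -0.8221 × -0.1736 = 0.2609.
cos φ cos δ sin H_s = 0.5693 × 0.9848 × 0.9671 = 0.5422.
Q̄ = (1362/π) × (0.2609 + 0.5422) = 433.54 × 0.8031 = 348.18 W/m².

348 W/m²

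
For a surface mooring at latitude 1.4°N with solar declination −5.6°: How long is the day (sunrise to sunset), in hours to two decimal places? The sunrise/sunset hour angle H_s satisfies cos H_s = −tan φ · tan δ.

−tan φ tan δ = −(0.0244)(-0.0981) = 0.0024; H_s = arccos(0.0024) = 89.86°.
Day length = 2 H_s / 15° h⁻¹ = 179.72° / 15 = 11.981 h.

11.98 hours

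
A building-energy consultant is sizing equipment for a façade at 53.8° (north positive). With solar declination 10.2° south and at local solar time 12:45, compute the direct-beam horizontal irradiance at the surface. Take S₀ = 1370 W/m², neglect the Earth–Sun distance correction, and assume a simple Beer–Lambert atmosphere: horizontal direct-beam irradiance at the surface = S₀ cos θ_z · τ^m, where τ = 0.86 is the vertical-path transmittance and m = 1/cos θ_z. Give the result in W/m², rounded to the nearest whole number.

411 W/m²

Hour angle H = 15° × (12.75 − 12) = 11.25°.
cos θ_z = sin(53.8°) sin(-10.2°) + cos(53.8°) cos(-10.2°) cos(11.25°) = -0.1429 + 0.5701 = 0.4272.
Air mass m = 1/cos θ_z = 1/0.4272 = 2.341; τ^m = 0.86^2.341 = 0.7025.
Surface direct beam = 1370 × 0.4272 × 0.7025 = 411.15 W/m².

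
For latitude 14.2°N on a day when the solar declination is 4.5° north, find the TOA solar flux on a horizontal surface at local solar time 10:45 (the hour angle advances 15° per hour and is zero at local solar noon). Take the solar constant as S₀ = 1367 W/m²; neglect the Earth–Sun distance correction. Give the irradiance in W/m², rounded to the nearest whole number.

1277 W/m²

Hour angle H = 15° × (10.75 − 12) = -18.75°.
cos θ_z = sin φ sin δ + cos φ cos δ cos H = (0.2453)(0.0785) + (0.9694)(0.9969)(0.9469) = 0.9343.
Top-of-atmosphere irradiance = S₀ cos θ_z = 1367 × 0.9343 = 1277.19 W/m².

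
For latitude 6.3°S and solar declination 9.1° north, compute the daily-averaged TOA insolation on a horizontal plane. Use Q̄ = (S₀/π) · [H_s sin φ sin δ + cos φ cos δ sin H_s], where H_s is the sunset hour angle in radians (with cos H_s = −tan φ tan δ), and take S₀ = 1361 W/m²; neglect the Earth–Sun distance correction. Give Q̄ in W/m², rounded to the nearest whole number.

cos H_s = −tan(-6.3°) · tan(9.1°) = 0.0177, so H_s = arccos(0.0177) = 88.99°. In radians, H_s = 1.5532.
H_s sin φ sin δ = 1.5532 × -0.1097 × 0.1582 = -0.0270.
cos φ cos δ sin H_s = 0.9940 × 0.9874 × 0.9998 = 0.9813.
Q̄ = (1361/π) × (-0.0270 + 0.9813) = 433.22 × 0.9543 = 413.42 W/m².

413 W/m²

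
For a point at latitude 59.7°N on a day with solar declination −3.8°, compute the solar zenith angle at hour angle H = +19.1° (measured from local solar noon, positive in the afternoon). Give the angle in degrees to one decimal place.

65.3°

cos θ_z = sin(59.7°) sin(-3.8°) + cos(59.7°) cos(-3.8°) cos(19.10°) = -0.0572 + 0.4757 = 0.4185.
θ_z = arccos(0.4185) = 65.26°.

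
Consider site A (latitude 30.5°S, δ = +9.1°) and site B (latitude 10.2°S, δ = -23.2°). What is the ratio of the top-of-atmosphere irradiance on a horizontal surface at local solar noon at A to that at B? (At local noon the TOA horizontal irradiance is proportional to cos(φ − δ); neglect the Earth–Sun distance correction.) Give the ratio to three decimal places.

A: cos θ_z = cos(-30.5° − (9.1°)) = 0.7705.
B: cos θ_z = cos(-10.2° − (-23.2°)) = 0.9744.
Ratio A/B = 0.7705 / 0.9744 = 0.7907.

0.791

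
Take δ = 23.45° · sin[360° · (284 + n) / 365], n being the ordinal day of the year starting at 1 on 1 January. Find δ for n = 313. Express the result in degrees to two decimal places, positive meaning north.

-17.65°

360 × (284 + 313) / 365 = 588.822°; sin(588.822°) = -0.7527.
δ = 23.45 × -0.7527 = -17.651° ≈ -17.65°.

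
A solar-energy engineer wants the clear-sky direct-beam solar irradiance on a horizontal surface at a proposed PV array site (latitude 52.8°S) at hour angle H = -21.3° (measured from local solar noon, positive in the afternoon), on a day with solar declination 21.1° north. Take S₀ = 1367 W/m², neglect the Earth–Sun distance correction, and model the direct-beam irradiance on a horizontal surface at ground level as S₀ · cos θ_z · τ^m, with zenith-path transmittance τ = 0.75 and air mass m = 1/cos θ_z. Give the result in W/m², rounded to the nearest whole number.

cos θ_z = sin φ sin δ + cos φ cos δ cos H = (-0.7965)(0.3600) + (0.6046)(0.9330)(0.9317) = 0.2388.
Air mass m = 1/cos θ_z = 1/0.2388 = 4.188; τ^m = 0.75^4.188 = 0.2997.
Surface direct beam = 1367 × 0.2388 × 0.2997 = 97.83 W/m².

98 W/m²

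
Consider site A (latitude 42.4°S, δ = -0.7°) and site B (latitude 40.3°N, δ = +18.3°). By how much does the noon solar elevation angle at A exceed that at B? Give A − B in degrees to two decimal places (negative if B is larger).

-19.70°

A: 90° − |-42.4 − (-0.7)| = 48.30°.
B: 90° − |40.3 − (18.3)| = 68.00°.
A − B = 48.30 − 68.00 = -19.70°.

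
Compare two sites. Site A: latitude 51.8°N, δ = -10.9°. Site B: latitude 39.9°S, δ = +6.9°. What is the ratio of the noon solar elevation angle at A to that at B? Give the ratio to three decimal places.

A: 90° − |51.8 − (-10.9)| = 27.30°.
B: 90° − |-39.9 − (6.9)| = 43.20°.
Ratio A/B = 27.3000 / 43.2000 = 0.6319.

0.632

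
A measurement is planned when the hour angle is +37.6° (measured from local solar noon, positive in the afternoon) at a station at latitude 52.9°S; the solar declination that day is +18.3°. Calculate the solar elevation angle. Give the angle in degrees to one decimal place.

11.7°

cos θ_z = sin φ sin δ + cos φ cos δ cos H = (-0.7976)(0.3140) + (0.6032)(0.9494)(0.7923) = 0.2033.
θ_z = arccos(0.2033) = 78.27°, so the elevation is 90° − 78.27° = 11.73°.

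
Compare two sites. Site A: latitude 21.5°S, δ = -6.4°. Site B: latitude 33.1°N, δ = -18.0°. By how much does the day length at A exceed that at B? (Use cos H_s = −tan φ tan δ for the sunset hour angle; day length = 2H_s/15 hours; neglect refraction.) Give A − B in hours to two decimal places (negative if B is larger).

+1.97 h

A: H_s = arccos(−tan -21.5° · tan -6.4°) = 92.53°, so 2H_s/15 = 12.3373 h.
B: H_s = arccos(−tan 33.1° · tan -18.0°) = 77.77°, so 2H_s/15 = 10.3693 h.
A − B = 12.3373 − 10.3693 = 1.9680 h.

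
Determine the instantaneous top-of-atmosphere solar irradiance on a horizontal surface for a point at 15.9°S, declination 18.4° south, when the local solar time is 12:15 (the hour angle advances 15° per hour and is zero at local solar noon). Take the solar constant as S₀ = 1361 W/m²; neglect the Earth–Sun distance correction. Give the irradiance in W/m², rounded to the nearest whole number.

Hour angle H = 15° × (12.25 − 12) = 3.75°.
cos θ_z = sin(-15.9°) sin(-18.4°) + cos(-15.9°) cos(-18.4°) cos(3.75°) = 0.0865 + 0.9106 = 0.9971.
Top-of-atmosphere irradiance = S₀ cos θ_z = 1361 × 0.9971 = 1357.05 W/m².

1357 W/m²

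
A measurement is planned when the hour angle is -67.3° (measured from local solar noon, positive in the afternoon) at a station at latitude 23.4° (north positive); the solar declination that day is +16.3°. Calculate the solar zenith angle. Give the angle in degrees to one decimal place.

63.2°

With φ = 23.4°, δ = 16.3°, H = -67.30°: sin φ sin δ = 0.1115, cos φ cos δ cos H = 0.3399, so cos θ_z = 0.4514.
θ_z = arccos(0.4514) = 63.17°.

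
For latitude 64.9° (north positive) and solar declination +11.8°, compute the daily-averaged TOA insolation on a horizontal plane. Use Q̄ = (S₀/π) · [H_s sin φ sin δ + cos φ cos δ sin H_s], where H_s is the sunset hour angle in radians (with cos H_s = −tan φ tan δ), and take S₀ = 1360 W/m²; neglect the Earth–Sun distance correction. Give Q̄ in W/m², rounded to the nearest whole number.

324 W/m²

−tan φ tan δ = −(2.1348)(0.2089) = -0.4460; H_s = arccos(-0.4460) = 116.49°. In radians, H_s = 2.0331.
H_s sin φ sin δ = 2.0331 × 0.9056 × 0.2045 = 0.3765.
cos φ cos δ sin H_s = 0.4242 × 0.9789 × 0.8950 = 0.3716.
Q̄ = (1360/π) × (0.3765 + 0.3716) = 432.90 × 0.7481 = 323.85 W/m².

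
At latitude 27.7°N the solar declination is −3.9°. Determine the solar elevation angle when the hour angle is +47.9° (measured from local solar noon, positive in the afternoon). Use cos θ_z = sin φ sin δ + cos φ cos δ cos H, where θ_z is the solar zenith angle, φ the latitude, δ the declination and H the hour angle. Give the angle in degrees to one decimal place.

34.1°

cos θ_z = sin(27.7°) sin(-3.9°) + cos(27.7°) cos(-3.9°) cos(47.90°) = -0.0316 + 0.5922 = 0.5606.
θ_z = arccos(0.5606) = 55.90°, so the elevation is 90° − 55.90° = 34.10°.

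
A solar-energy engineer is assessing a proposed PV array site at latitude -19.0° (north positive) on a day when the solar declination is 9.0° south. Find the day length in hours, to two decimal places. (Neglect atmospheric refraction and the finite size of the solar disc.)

−tan φ tan δ = −(-0.3443)(-0.1584) = -0.0545; H_s = arccos(-0.0545) = 93.12°.
Day length = 2 H_s / 15° h⁻¹ = 186.24° / 15 = 12.416 h.

12.42 hours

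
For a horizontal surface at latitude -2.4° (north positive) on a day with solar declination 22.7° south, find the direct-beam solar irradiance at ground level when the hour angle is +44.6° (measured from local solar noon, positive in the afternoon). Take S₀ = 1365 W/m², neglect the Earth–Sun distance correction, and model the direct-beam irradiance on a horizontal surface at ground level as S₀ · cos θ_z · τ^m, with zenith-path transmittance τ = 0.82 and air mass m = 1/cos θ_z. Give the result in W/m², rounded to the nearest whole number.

683 W/m²

With φ = -2.4°, δ = -22.7°, H = 44.60°: sin φ sin δ = 0.0162, cos φ cos δ cos H = 0.6563, so cos θ_z = 0.6725.
Air mass m = 1/cos θ_z = 1/0.6725 = 1.487; τ^m = 0.82^1.487 = 0.7445.
Surface direct beam = 1365 × 0.6725 × 0.7445 = 683.42 W/m².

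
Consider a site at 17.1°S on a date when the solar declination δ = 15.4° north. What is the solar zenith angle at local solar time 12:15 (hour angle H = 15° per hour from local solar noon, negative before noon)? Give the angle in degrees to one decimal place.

Hour angle H = 15° × (12.25 − 12) = 3.75°.
With φ = -17.1°, δ = 15.4°, H = 3.75°: sin φ sin δ = -0.0781, cos φ cos δ cos H = 0.9195, so cos θ_z = 0.8414.
θ_z = arccos(0.8414) = 32.71°.

32.7°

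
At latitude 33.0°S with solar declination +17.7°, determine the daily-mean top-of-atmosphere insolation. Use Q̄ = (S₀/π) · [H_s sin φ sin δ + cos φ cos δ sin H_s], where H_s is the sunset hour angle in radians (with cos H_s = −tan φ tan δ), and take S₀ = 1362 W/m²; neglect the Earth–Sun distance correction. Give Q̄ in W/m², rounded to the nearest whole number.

241 W/m²

−tan φ tan δ = −(-0.6494)(0.3191) = 0.2072; H_s = arccos(0.2072) = 78.04°. In radians, H_s = 1.3621.
H_s sin φ sin δ = 1.3621 × -0.5446 × 0.3040 = -0.2255.
cos φ cos δ sin H_s = 0.8387 × 0.9527 × 0.9783 = 0.7817.
Q̄ = (1362/π) × (-0.2255 + 0.7817) = 433.54 × 0.5562 = 241.13 W/m².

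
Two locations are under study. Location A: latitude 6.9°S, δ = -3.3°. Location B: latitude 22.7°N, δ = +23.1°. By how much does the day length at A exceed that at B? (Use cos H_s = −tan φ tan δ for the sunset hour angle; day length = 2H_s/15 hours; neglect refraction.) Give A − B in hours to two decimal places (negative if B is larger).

A: H_s = arccos(−tan -6.9° · tan -3.3°) = 90.40°, so 2H_s/15 = 12.0533 h.
B: H_s = arccos(−tan 22.7° · tan 23.1°) = 100.28°, so 2H_s/15 = 13.3707 h.
A − B = 12.0533 − 13.3707 = -1.3174 h.

-1.32 h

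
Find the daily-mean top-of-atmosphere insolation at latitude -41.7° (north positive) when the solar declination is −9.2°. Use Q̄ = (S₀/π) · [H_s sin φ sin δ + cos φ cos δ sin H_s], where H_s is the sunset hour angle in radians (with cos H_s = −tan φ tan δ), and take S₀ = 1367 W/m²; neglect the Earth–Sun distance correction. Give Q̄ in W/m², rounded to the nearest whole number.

The sunset hour angle satisfies cos H_s = −tan φ tan δ = -0.1443, giving H_s = 98.30°. In radians, H_s = 1.7157.
H_s sin φ sin δ = 1.7157 × -0.6652 × -0.1599 = 0.1825.
cos φ cos δ sin H_s = 0.7466 × 0.9871 × 0.9895 = 0.7292.
Q̄ = (1367/π) × (0.1825 + 0.7292) = 435.13 × 0.9117 = 396.71 W/m².

397 W/m²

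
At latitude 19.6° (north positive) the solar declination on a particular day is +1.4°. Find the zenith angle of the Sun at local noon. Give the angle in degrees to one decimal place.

18.2°

At local solar noon the hour angle is zero, so the zenith angle is |φ − δ| = |19.6° − (1.4°)| = 18.2°.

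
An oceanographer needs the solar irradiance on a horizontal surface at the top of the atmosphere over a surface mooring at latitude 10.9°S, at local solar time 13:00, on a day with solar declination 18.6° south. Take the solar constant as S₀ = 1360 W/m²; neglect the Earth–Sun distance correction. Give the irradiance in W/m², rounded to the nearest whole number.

Hour angle H = 15° × (13 − 12) = 15.00°.
cos θ_z = sin(-10.9°) sin(-18.6°) + cos(-10.9°) cos(-18.6°) cos(15.00°) = 0.0603 + 0.8990 = 0.9593.
Top-of-atmosphere irradiance = S₀ cos θ_z = 1360 × 0.9593 = 1304.65 W/m².

1305 W/m²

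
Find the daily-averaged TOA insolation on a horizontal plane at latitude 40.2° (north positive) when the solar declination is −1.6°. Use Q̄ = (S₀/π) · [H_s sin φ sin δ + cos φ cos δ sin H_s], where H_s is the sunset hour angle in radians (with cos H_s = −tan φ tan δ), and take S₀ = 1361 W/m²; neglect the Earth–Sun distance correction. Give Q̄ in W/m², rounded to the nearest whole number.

319 W/m²

cos H_s = −tan(40.2°) · tan(-1.6°) = 0.0236, so H_s = arccos(0.0236) = 88.65°. In radians, H_s = 1.5472.
H_s sin φ sin δ = 1.5472 × 0.6455 × -0.0279 = -0.0279.
cos φ cos δ sin H_s = 0.7638 × 0.9996 × 0.9997 = 0.7633.
Q̄ = (1361/π) × (-0.0279 + 0.7633) = 433.22 × 0.7354 = 318.59 W/m².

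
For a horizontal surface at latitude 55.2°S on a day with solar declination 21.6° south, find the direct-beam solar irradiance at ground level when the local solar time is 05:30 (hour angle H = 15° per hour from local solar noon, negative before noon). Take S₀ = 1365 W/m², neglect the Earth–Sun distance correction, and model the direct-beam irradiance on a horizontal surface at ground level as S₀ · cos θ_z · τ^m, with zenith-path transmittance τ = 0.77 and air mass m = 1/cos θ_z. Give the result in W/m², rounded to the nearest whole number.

104 W/m²

Hour angle H = 15° × (5.5 − 12) = -97.50°.
cos θ_z = sin(-55.2°) sin(-21.6°) + cos(-55.2°) cos(-21.6°) cos(-97.50°) = 0.3023 + -0.0693 = 0.2330.
Air mass m = 1/cos θ_z = 1/0.2330 = 4.292; τ^m = 0.77^4.292 = 0.3257.
Surface direct beam = 1365 × 0.2330 × 0.3257 = 103.59 W/m².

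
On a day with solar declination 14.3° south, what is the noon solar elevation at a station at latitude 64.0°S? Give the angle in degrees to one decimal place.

At local solar noon the hour angle is zero, so the elevation is 90° − |φ − δ| = 90° − |-64.0° − (-14.3°)| = 90° − 49.7° = 40.3°.

40.3°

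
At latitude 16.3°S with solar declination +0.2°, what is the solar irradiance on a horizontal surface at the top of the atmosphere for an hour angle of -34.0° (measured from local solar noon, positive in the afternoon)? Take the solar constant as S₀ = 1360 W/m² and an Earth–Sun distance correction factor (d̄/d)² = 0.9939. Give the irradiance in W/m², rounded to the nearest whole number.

With φ = -16.3°, δ = 0.2°, H = -34.00°: sin φ sin δ = -0.0010, cos φ cos δ cos H = 0.7957, so cos θ_z = 0.7947.
Top-of-atmosphere irradiance = S₀ (d̄/d)² cos θ_z = 1360 × 0.9939 × 0.7947 = 1074.20 W/m².

1074 W/m²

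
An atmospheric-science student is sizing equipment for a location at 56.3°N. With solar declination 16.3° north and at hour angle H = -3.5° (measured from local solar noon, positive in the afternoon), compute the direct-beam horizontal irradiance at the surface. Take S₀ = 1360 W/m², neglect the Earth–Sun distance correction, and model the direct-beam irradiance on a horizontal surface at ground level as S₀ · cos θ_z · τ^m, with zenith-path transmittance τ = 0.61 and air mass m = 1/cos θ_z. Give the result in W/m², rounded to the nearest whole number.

cos θ_z = sin(56.3°) sin(16.3°) + cos(56.3°) cos(16.3°) cos(-3.50°) = 0.2335 + 0.5315 = 0.7650.
Air mass m = 1/cos θ_z = 1/0.7650 = 1.307; τ^m = 0.61^1.307 = 0.5241.
Surface direct beam = 1360 × 0.7650 × 0.5241 = 545.27 W/m².

545 W/m²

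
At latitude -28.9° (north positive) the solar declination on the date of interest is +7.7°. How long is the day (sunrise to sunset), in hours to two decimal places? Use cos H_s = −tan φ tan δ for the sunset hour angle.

−tan φ tan δ = −(-0.5520)(0.1352) = 0.0746; H_s = arccos(0.0746) = 85.72°.
Day length = 2 H_s / 15° h⁻¹ = 171.44° / 15 = 11.429 h.

11.43 hours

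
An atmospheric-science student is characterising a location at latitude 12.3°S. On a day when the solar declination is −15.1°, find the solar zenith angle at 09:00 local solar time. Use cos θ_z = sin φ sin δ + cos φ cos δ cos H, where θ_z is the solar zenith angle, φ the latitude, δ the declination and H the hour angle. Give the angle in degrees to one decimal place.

43.7°

Hour angle H = 15° × (9 − 12) = -45.00°.
With φ = -12.3°, δ = -15.1°, H = -45.00°: sin φ sin δ = 0.0555, cos φ cos δ cos H = 0.6670, so cos θ_z = 0.7225.
θ_z = arccos(0.7225) = 43.74°.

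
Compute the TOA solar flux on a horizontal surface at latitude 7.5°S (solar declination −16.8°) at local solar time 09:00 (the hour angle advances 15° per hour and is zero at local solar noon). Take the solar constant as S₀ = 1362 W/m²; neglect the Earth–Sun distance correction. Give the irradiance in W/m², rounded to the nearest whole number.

965 W/m²

Hour angle H = 15° × (9 − 12) = -45.00°.
cos θ_z = sin φ sin δ + cos φ cos δ cos H = (-0.1305)(-0.2890) + (0.9914)(0.9573)(0.7071) = 0.7088.
Top-of-atmosphere irradiance = S₀ cos θ_z = 1362 × 0.7088 = 965.39 W/m².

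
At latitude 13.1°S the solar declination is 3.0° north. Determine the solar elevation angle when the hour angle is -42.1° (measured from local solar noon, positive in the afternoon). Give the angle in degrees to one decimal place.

With φ = -13.1°, δ = 3.0°, H = -42.10°: sin φ sin δ = -0.0119, cos φ cos δ cos H = 0.7217, so cos θ_z = 0.7098.
θ_z = arccos(0.7098) = 44.78°, so the elevation is 90° − 44.78° = 45.22°.

45.2°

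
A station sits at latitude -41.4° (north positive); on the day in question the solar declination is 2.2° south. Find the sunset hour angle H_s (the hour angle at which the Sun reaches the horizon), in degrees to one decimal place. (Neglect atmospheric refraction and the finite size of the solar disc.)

91.9°

The sunset hour angle satisfies cos H_s = −tan φ tan δ = -0.0339, giving H_s = 91.94°.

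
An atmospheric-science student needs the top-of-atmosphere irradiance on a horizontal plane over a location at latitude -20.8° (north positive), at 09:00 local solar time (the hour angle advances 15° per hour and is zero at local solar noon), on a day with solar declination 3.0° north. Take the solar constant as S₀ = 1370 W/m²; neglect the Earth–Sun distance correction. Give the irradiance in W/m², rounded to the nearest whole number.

Hour angle H = 15° × (9 − 12) = -45.00°.
With φ = -20.8°, δ = 3.0°, H = -45.00°: sin φ sin δ = -0.0186, cos φ cos δ cos H = 0.6601, so cos θ_z = 0.6415.
Top-of-atmosphere irradiance = S₀ cos θ_z = 1370 × 0.6415 = 878.85 W/m².

879 W/m²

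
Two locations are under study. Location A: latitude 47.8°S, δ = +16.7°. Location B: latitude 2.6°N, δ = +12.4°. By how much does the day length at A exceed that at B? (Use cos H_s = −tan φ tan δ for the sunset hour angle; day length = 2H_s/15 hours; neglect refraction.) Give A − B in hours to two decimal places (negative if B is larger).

-2.65 h

A: H_s = arccos(−tan -47.8° · tan 16.7°) = 70.68°, so 2H_s/15 = 9.4240 h.
B: H_s = arccos(−tan 2.6° · tan 12.4°) = 90.57°, so 2H_s/15 = 12.0760 h.
A − B = 9.4240 − 12.0760 = -2.6520 h.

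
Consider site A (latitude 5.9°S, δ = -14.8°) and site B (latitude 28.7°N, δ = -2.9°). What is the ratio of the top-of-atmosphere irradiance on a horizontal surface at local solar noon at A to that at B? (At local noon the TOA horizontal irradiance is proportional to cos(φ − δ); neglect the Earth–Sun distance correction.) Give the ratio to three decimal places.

A: cos θ_z = cos(-5.9° − (-14.8°)) = 0.9880.
B: cos θ_z = cos(28.7° − (-2.9°)) = 0.8517.
Ratio A/B = 0.9880 / 0.8517 = 1.1600.

1.160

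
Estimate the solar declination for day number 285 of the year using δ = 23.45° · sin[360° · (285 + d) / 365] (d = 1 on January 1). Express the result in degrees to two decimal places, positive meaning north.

-8.86°

360 × (285 + 285) / 365 = 562.192°; sin(562.192°) = -0.3777.
δ = 23.45 × -0.3777 = -8.857° ≈ -8.86°.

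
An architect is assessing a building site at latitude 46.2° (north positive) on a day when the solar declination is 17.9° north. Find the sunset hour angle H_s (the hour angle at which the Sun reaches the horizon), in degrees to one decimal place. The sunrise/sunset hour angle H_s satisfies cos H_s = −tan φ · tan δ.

109.7°

The sunset hour angle satisfies cos H_s = −tan φ tan δ = -0.3368, giving H_s = 109.68°.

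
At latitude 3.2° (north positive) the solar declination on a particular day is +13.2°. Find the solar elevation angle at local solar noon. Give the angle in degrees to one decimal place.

80.0°

At local solar noon the hour angle is zero, so the elevation is 90° − |φ − δ| = 90° − |3.2° − (13.2°)| = 90° − 10.0° = 80.0°.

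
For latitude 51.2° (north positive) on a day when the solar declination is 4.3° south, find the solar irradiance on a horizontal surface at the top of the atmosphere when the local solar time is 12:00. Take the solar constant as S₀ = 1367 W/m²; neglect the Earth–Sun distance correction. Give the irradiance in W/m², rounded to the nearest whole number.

774 W/m²

Hour angle H = 15° × (12 − 12) = 0.00°.
cos θ_z = sin φ sin δ + cos φ cos δ cos H = (0.7793)(-0.0750) + (0.6266)(0.9972)(1.0000) = 0.5664.
Top-of-atmosphere irradiance = S₀ cos θ_z = 1367 × 0.5664 = 774.27 W/m².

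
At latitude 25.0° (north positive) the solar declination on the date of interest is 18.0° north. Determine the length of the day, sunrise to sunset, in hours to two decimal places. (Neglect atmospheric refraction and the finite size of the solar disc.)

The sunset hour angle satisfies cos H_s = −tan φ tan δ = -0.1515, giving H_s = 98.71°.
Day length = 2 H_s / 15° h⁻¹ = 197.42° / 15 = 13.161 h.

13.16 hours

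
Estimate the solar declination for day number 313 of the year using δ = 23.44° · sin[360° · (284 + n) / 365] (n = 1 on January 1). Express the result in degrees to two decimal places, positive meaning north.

-17.64°

360 × (284 + 313) / 365 = 588.822°; sin(588.822°) = -0.7527.
δ = 23.44 × -0.7527 = -17.643° ≈ -17.64°.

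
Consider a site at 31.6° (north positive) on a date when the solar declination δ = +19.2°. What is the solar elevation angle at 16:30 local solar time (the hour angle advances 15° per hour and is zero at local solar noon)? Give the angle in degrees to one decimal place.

Hour angle H = 15° × (16.5 − 12) = 67.50°.
cos θ_z = sin(31.6°) sin(19.2°) + cos(31.6°) cos(19.2°) cos(67.50°) = 0.1723 + 0.3078 = 0.4801.
θ_z = arccos(0.4801) = 61.31°, so the elevation is 90° − 61.31° = 28.69°.

28.7°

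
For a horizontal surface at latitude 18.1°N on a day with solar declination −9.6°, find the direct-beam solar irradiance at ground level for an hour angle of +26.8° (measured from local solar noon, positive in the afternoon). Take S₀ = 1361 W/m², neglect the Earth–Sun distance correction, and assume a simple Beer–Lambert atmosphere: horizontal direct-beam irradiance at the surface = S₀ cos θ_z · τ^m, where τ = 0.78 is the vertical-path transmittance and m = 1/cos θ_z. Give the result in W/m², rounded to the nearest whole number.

cos θ_z = sin(18.1°) sin(-9.6°) + cos(18.1°) cos(-9.6°) cos(26.80°) = -0.0518 + 0.8365 = 0.7847.
Air mass m = 1/cos θ_z = 1/0.7847 = 1.274; τ^m = 0.78^1.274 = 0.7287.
Surface direct beam = 1361 × 0.7847 × 0.7287 = 778.23 W/m².

778 W/m²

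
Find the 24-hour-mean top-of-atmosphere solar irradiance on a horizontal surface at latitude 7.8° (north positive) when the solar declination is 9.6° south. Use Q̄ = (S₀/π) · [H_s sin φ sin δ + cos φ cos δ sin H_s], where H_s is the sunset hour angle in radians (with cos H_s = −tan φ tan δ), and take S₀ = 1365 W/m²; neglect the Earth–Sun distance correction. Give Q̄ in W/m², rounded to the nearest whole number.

cos H_s = −tan(7.8°) · tan(-9.6°) = 0.0232, so H_s = arccos(0.0232) = 88.67°. In radians, H_s = 1.5476.
H_s sin φ sin δ = 1.5476 × 0.1357 × -0.1668 = -0.0350.
cos φ cos δ sin H_s = 0.9907 × 0.9860 × 0.9997 = 0.9765.
Q̄ = (1365/π) × (-0.0350 + 0.9765) = 434.49 × 0.9415 = 409.07 W/m².

409 W/m²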